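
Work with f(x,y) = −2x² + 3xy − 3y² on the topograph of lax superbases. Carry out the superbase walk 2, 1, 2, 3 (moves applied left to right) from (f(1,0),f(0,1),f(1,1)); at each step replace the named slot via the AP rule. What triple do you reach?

start (-2,-3,-2) = (f(1,0),f(0,1),f(1,1))
replace slot 2: 2·((-2)+(-2)) − (-3) = -5 → (-2,-5,-2)
replace slot 1: 2·((-5)+(-2)) − (-2) = -12 → (-12,-5,-2)
replace slot 2: 2·((-12)+(-2)) − (-5) = -23 → (-12,-23,-2)
replace slot 3: 2·((-12)+(-23)) − (-2) = -68 → (-12,-23,-68)

-12,-23,-68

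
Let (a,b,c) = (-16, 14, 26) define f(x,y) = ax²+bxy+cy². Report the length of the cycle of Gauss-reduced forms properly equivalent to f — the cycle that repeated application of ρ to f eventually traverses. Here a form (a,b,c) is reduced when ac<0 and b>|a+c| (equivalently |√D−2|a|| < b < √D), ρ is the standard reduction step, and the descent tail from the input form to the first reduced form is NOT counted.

D = 1860, ⌊√D⌋ = 43
river: ρ → (26,38,-4)
river: ρ → (-4,42,6)
river: ρ → (6,42,-4)
river: ρ → (-4,38,26)
river: ρ → (26,14,-16)
river: ρ → (-16,18,24)
river: ρ → (24,30,-10)
river: ρ → (-10,30,24)
river: ρ → (24,18,-16)
river: ρ → (-16,14,26)
ρ-cycle length = 10 (tail of 0 descent steps not counted)

10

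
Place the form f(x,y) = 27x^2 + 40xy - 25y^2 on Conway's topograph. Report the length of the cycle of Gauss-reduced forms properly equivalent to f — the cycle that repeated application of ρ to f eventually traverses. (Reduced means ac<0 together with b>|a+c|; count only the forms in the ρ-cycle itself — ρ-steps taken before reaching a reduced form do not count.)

D = 4300, ⌊√D⌋ = 65
river: ρ → (-25,60,7)
river: ρ → (7,52,-57)
river: ρ → (-57,62,2)
river: ρ → (2,62,-57)
river: ρ → (-57,52,7)
river: ρ → (7,60,-25)
river: ρ → (-25,40,27)
river: ρ → (27,14,-38)
river: ρ → (-38,62,3)
river: ρ → (3,64,-17)
river: ρ → (-17,38,42)
river: ρ → (42,46,-13)
river: ρ → (-13,58,18)
river: ρ → (18,50,-25)
river: ρ → (-25,50,18)
river: ρ → (18,58,-13)
river: ρ → (-13,46,42)
river: ρ → (42,38,-17)
river: ρ → (-17,64,3)
river: ρ → (3,62,-38)
river: ρ → (-38,14,27)
river: ρ → (27,40,-25)
ρ-cycle length = 22 (tail of 0 descent steps not counted)

22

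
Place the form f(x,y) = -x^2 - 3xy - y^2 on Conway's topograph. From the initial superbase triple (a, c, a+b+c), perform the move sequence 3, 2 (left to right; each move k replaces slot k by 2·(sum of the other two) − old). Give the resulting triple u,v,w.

start (-1,-1,-5) = (f(1,0),f(0,1),f(1,1))
replace slot 3: 2·((-1)+(-1)) − (-5) = 1 → (-1,-1,1)
replace slot 2: 2·((-1)+1) − (-1) = 1 → (-1,1,1)

-1,1,1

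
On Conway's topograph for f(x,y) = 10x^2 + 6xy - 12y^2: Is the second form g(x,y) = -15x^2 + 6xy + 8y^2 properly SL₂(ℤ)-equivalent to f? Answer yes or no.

D₁ = 516, D₂ = 516
river cycle of f (length 10): (-12, 18, 4), (4, 22, -2), (-2, 22, 4), (4, 18, -12), (-12, 6, 10), (10, 14, -8), (-8, 18, 6), (6, 18, -8), (-8, 14, 10), (10, 6, -12)
river cycle of g (length 10): (8, 10, -13), (-13, 16, 5), (5, 14, -16), (-16, 18, 3), (3, 18, -16), (-16, 14, 5), (5, 16, -13), (-13, 10, 8), (8, 22, -1), (-1, 22, 8)
cycles differ ⇒ inequivalent

no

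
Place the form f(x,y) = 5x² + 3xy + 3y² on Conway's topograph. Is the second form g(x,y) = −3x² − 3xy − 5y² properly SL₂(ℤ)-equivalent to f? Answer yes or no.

D₁ = -51, D₂ = -51
f: flip: (5,3,3)→(3,-3,5)
f: translate: b→3 (≡-3 mod 6), so (3,-3,5)→(3,3,5)
f: reduced (well bottom): (3,3,5) with a≤c, −a<b≤a
g is negative-definite; reduce −g:
−g: reduced (well bottom): (3,3,5) with a≤c, −a<b≤a
flip sign back: reduced form of g is (-3,-3,-5)
reduced forms (3, 3, 5) vs (-3, -3, -5) ⇒ inequivalent

no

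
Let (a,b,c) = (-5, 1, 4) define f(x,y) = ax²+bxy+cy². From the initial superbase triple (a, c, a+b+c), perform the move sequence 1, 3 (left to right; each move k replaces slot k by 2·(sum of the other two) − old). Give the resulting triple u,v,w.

start (-5,4,0) = (f(1,0),f(0,1),f(1,1))
replace slot 1: 2·(4+0) − (-5) = 13 → (13,4,0)
replace slot 3: 2·(13+4) − 0 = 34 → (13,4,34)

13,4,34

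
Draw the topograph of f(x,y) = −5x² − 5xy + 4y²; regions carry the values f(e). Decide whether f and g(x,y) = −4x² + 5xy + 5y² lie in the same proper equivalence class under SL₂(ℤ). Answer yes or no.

D₁ = 105, D₂ = 105
river cycle of f (length 6): (4, 5, -5), (-5, 5, 4), (4, 3, -6), (-6, 9, 1), (1, 9, -6), (-6, 3, 4)
river cycle of g (length 6): (5, 5, -4), (-4, 3, 6), (6, 9, -1), (-1, 9, 6), (6, 3, -4), (-4, 5, 5)
cycles differ ⇒ inequivalent

no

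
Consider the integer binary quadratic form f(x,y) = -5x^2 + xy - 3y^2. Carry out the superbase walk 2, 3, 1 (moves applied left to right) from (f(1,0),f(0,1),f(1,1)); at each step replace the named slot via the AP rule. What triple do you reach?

start (-5,-3,-7) = (f(1,0),f(0,1),f(1,1))
replace slot 2: 2·((-5)+(-7)) − (-3) = -21 → (-5,-21,-7)
replace slot 3: 2·((-5)+(-21)) − (-7) = -45 → (-5,-21,-45)
replace slot 1: 2·((-21)+(-45)) − (-5) = -127 → (-127,-21,-45)

-127,-21,-45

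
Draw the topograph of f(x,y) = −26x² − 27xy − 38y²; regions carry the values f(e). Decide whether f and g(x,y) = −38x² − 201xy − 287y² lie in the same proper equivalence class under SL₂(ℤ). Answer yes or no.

D₁ = -3223, D₂ = -3223
f is negative-definite; reduce −f:
−f: translate: b→-25 (≡27 mod 52), so (26,27,38)→(26,-25,37)
−f: reduced (well bottom): (26,-25,37) with a≤c, −a<b≤a
flip sign back: reduced form of f is (-26,25,-37)
g is negative-definite; reduce −g:
−g: translate: b→-27 (≡201 mod 76), so (38,201,287)→(38,-27,26)
−g: flip: (38,-27,26)→(26,27,38)
−g: translate: b→-25 (≡27 mod 52), so (26,27,38)→(26,-25,37)
−g: reduced (well bottom): (26,-25,37) with a≤c, −a<b≤a
flip sign back: reduced form of g is (-26,25,-37)
reduced forms (-26, 25, -37) vs (-26, 25, -37) ⇒ equivalent

yes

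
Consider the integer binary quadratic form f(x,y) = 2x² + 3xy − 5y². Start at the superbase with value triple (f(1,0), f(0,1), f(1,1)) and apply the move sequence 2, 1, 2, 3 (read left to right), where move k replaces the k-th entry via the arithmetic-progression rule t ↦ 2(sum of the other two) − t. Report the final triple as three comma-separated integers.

start (2,-5,0) = (f(1,0),f(0,1),f(1,1))
replace slot 2: 2·(2+0) − (-5) = 9 → (2,9,0)
replace slot 1: 2·(9+0) − 2 = 16 → (16,9,0)
replace slot 2: 2·(16+0) − 9 = 23 → (16,23,0)
replace slot 3: 2·(16+23) − 0 = 78 → (16,23,78)

16,23,78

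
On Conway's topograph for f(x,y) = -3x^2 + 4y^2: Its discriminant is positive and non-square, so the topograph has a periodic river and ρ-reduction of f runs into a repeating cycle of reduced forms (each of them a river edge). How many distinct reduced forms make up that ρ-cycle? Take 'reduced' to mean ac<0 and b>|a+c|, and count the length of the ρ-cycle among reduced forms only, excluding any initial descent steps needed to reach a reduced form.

D = 48, ⌊√D⌋ = 6
descent: ρ → (4,0,-3)
descent: ρ → (-3,6,1)  [lands on river]
river: ρ → (1,6,-3)
ρ-cycle length = 2 (tail of 2 descent steps not counted)

2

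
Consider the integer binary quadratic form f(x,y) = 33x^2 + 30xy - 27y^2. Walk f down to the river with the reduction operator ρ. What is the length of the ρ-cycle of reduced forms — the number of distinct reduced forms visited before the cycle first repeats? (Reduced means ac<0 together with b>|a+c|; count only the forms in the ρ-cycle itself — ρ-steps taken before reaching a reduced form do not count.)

D = 4464, ⌊√D⌋ = 66
river: ρ → (-27,24,36)
river: ρ → (36,48,-15)
river: ρ → (-15,42,45)
river: ρ → (45,48,-12)
river: ρ → (-12,48,45)
river: ρ → (45,42,-15)
river: ρ → (-15,48,36)
river: ρ → (36,24,-27)
river: ρ → (-27,30,33)
river: ρ → (33,36,-24)
river: ρ → (-24,60,9)
river: ρ → (9,66,-3)
river: ρ → (-3,66,9)
river: ρ → (9,60,-24)
river: ρ → (-24,36,33)
river: ρ → (33,30,-27)
ρ-cycle length = 16 (tail of 0 descent steps not counted)

16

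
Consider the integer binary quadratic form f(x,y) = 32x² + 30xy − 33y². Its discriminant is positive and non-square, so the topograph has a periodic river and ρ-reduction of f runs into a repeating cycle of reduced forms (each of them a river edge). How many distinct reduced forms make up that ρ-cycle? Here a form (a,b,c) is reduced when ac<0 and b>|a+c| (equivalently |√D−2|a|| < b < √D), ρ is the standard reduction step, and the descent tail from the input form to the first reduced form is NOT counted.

D = 5124, ⌊√D⌋ = 71
river: ρ → (-33,36,29)
river: ρ → (29,22,-40)
river: ρ → (-40,58,11)
river: ρ → (11,52,-55)
river: ρ → (-55,58,8)
river: ρ → (8,70,-7)
river: ρ → (-7,70,8)
river: ρ → (8,58,-55)
river: ρ → (-55,52,11)
river: ρ → (11,58,-40)
river: ρ → (-40,22,29)
river: ρ → (29,36,-33)
river: ρ → (-33,30,32)
river: ρ → (32,34,-31)
river: ρ → (-31,28,35)
river: ρ → (35,42,-24)
river: ρ → (-24,54,23)
river: ρ → (23,38,-40)
river: ρ → (-40,42,21)
river: ρ → (21,42,-40)
river: ρ → (-40,38,23)
river: ρ → (23,54,-24)
river: ρ → (-24,42,35)
river: ρ → (35,28,-31)
river: ρ → (-31,34,32)
river: ρ → (32,30,-33)
ρ-cycle length = 26 (tail of 0 descent steps not counted)

26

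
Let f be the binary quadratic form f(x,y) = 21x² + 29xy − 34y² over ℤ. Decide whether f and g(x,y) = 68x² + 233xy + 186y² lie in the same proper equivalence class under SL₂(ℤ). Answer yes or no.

D₁ = 3697, D₂ = 3697
river cycle of f (length 158): (-34, 39, 16), (16, 57, -7), (-7, 55, 24), (24, 41, -21), (-21, 43, 22), (22, 45, -19), (-19, 31, 36), (36, 41, -14), (-14, 43, 33), (33, 23, -24), … (148 more)
river cycle of g (length 158): (21, 29, -34), (-34, 39, 16), (16, 57, -7), (-7, 55, 24), (24, 41, -21), (-21, 43, 22), (22, 45, -19), (-19, 31, 36), (36, 41, -14), (-14, 43, 33), … (148 more)
cycles coincide ⇒ equivalent

yes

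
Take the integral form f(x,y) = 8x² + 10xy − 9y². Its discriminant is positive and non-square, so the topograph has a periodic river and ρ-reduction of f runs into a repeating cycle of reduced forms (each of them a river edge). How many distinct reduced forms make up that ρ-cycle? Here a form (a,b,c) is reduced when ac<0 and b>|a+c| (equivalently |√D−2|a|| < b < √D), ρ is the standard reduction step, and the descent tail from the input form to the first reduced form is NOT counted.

D = 388, ⌊√D⌋ = 19
river: ρ → (-9,8,9)
river: ρ → (9,10,-8)
river: ρ → (-8,6,11)
river: ρ → (11,16,-3)
river: ρ → (-3,14,16)
river: ρ → (16,18,-1)
river: ρ → (-1,18,16)
river: ρ → (16,14,-3)
river: ρ → (-3,16,11)
river: ρ → (11,6,-8)
river: ρ → (-8,10,9)
river: ρ → (9,8,-9)
river: ρ → (-9,10,8)
river: ρ → (8,6,-11)
river: ρ → (-11,16,3)
river: ρ → (3,14,-16)
river: ρ → (-16,18,1)
river: ρ → (1,18,-16)
river: ρ → (-16,14,3)
river: ρ → (3,16,-11)
river: ρ → (-11,6,8)
river: ρ → (8,10,-9)
ρ-cycle length = 22 (tail of 0 descent steps not counted)

22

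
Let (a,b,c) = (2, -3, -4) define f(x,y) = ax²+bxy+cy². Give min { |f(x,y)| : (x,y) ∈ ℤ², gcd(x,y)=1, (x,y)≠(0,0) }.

descent: ρ → (-4,3,2)  [lands on river]
river: ρ → (2,5,-2)
river: ρ → (-2,3,4)
river: ρ → (4,5,-1)
river: ρ → (-1,5,4)
river: ρ → (4,3,-2)
river: ρ → (-2,5,2)
river: ρ → (2,3,-4)
river: ρ → (-4,5,1)
river: ρ → (1,5,-4)
closes: descent 1, river 10
min |a| on river = 1

1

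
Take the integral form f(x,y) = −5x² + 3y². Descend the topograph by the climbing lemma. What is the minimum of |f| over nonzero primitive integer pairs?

descent: ρ → (3,6,-2)  [lands on river]
river: ρ → (-2,6,3)
closes: descent 1, river 2
min |a| on river = 2

2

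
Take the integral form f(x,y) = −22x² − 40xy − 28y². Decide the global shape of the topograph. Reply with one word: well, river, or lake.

D = b²−4ac = (-40)² − 4·(-22)·(-28) = -864
D < 0 ⇒ definite ⇒ every region one sign ⇒ single well

well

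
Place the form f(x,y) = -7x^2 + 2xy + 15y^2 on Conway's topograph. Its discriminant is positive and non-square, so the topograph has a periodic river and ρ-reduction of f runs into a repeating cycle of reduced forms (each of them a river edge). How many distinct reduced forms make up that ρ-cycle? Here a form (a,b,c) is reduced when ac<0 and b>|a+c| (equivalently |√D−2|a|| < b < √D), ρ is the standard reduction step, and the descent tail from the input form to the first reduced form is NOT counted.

D = 424, ⌊√D⌋ = 20
descent: ρ → (15,-2,-7)
descent: ρ → (-7,16,6)  [lands on river]
river: ρ → (6,20,-1)
river: ρ → (-1,20,6)
river: ρ → (6,16,-7)
river: ρ → (-7,12,10)
river: ρ → (10,8,-9)
river: ρ → (-9,10,9)
river: ρ → (9,8,-10)
river: ρ → (-10,12,7)
river: ρ → (7,16,-6)
river: ρ → (-6,20,1)
river: ρ → (1,20,-6)
river: ρ → (-6,16,7)
river: ρ → (7,12,-10)
river: ρ → (-10,8,9)
river: ρ → (9,10,-9)
river: ρ → (-9,8,10)
river: ρ → (10,12,-7)
ρ-cycle length = 18 (tail of 2 descent steps not counted)

18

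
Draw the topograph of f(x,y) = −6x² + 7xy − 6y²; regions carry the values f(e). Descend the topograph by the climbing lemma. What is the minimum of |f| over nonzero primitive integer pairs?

translate: b→5 (≡-7 mod 12), so (6,-7,6)→(6,5,5)
flip: (6,5,5)→(5,-5,6)
translate: b→5 (≡-5 mod 10), so (5,-5,6)→(5,5,6)
reduced (well bottom): (5,5,6) with a≤c, −a<b≤a
well minimum |f| = |-5| = 5 (negative-definite)

5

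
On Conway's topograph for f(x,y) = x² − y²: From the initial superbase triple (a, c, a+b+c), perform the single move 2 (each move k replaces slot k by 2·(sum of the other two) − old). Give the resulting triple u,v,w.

start (1,-1,0) = (f(1,0),f(0,1),f(1,1))
replace slot 2: 2·(1+0) − (-1) = 3 → (1,3,0)

1,3,0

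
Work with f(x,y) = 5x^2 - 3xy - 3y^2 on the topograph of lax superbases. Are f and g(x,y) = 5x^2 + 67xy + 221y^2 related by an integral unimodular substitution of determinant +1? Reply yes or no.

D₁ = 69, D₂ = 69
river cycle of f (length 4): (-3, 3, 5), (5, 7, -1), (-1, 7, 5), (5, 3, -3)
river cycle of g (length 4): (5, 7, -1), (-1, 7, 5), (5, 3, -3), (-3, 3, 5)
cycles coincide ⇒ equivalent

yes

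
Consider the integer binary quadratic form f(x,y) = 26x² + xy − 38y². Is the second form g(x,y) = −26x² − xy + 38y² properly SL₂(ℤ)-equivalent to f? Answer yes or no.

D₁ = 3953, D₂ = 3953
river cycle of f (length 40): (26, 53, -11), (-11, 57, 16), (16, 39, -38), (-38, 37, 17), (17, 31, -44), (-44, 57, 4), (4, 55, -58), (-58, 61, 1), (1, 61, -58), (-58, 55, 4), … (30 more)
river cycle of g (length 40): (-26, 51, 13), (13, 53, -22), (-22, 35, 31), (31, 27, -26), (-26, 25, 32), (32, 39, -19), (-19, 37, 34), (34, 31, -22), (-22, 57, 8), (8, 55, -29), … (30 more)
cycles differ ⇒ inequivalent

no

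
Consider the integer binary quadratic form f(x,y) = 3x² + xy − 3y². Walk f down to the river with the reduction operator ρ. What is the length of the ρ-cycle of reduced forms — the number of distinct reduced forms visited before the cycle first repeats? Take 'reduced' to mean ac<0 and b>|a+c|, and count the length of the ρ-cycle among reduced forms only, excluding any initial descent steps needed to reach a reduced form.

D = 37, ⌊√D⌋ = 6
river: ρ → (-3,5,1)
river: ρ → (1,5,-3)
river: ρ → (-3,1,3)
river: ρ → (3,5,-1)
river: ρ → (-1,5,3)
river: ρ → (3,1,-3)
ρ-cycle length = 6 (tail of 0 descent steps not counted)

6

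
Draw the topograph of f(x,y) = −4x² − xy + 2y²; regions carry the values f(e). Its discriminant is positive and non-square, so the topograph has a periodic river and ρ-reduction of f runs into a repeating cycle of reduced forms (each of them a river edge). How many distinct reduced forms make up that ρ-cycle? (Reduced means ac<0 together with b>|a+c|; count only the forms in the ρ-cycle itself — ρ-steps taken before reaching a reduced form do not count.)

D = 33, ⌊√D⌋ = 5
descent: ρ → (2,5,-1)  [lands on river]
river: ρ → (-1,5,2)
river: ρ → (2,3,-3)
river: ρ → (-3,3,2)
ρ-cycle length = 4 (tail of 1 descent step not counted)

4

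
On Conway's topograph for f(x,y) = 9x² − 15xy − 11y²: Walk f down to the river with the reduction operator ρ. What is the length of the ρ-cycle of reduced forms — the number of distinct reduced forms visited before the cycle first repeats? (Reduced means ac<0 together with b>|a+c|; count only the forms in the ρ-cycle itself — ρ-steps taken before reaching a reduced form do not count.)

D = 621, ⌊√D⌋ = 24
descent: ρ → (-11,15,9)  [lands on river]
river: ρ → (9,21,-5)
river: ρ → (-5,19,13)
river: ρ → (13,7,-11)
ρ-cycle length = 4 (tail of 1 descent step not counted)

4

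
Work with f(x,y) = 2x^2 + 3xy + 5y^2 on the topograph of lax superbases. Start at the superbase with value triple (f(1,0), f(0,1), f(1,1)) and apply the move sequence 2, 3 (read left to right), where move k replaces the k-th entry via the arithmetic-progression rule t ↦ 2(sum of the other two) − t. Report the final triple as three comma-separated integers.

start (2,5,10) = (f(1,0),f(0,1),f(1,1))
replace slot 2: 2·(2+10) − 5 = 19 → (2,19,10)
replace slot 3: 2·(2+19) − 10 = 32 → (2,19,32)

2,19,32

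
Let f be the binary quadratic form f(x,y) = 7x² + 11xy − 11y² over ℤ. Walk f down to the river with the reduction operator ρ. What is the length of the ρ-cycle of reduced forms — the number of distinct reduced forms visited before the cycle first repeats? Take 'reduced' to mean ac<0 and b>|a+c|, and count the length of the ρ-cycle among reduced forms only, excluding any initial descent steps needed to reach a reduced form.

D = 429, ⌊√D⌋ = 20
river: ρ → (-11,11,7)
river: ρ → (7,17,-5)
river: ρ → (-5,13,13)
river: ρ → (13,13,-5)
river: ρ → (-5,17,7)
river: ρ → (7,11,-11)
ρ-cycle length = 6 (tail of 0 descent steps not counted)

6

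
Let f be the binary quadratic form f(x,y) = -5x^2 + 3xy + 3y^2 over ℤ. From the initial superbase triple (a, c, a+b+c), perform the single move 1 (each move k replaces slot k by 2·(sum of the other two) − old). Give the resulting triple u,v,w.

start (-5,3,1) = (f(1,0),f(0,1),f(1,1))
replace slot 1: 2·(3+1) − (-5) = 13 → (13,3,1)

13,3,1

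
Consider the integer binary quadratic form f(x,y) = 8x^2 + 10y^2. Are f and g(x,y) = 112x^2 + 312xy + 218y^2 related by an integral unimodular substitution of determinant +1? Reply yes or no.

D₁ = -320, D₂ = -320
f: reduced (well bottom): (8,0,10) with a≤c, −a<b≤a
g: translate: b→88 (≡312 mod 224), so (112,312,218)→(112,88,18)
g: flip: (112,88,18)→(18,-88,112)
g: translate: b→-16 (≡-88 mod 36), so (18,-88,112)→(18,-16,8)
g: flip: (18,-16,8)→(8,16,18)
g: translate: b→0 (≡16 mod 16), so (8,16,18)→(8,0,10)
g: reduced (well bottom): (8,0,10) with a≤c, −a<b≤a
reduced forms (8, 0, 10) vs (8, 0, 10) ⇒ equivalent

yes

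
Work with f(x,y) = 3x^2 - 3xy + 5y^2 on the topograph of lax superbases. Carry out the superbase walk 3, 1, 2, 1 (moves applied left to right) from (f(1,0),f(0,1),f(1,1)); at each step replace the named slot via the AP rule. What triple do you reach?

start (3,5,5) = (f(1,0),f(0,1),f(1,1))
replace slot 3: 2·(3+5) − 5 = 11 → (3,5,11)
replace slot 1: 2·(5+11) − 3 = 29 → (29,5,11)
replace slot 2: 2·(29+11) − 5 = 75 → (29,75,11)
replace slot 1: 2·(75+11) − 29 = 143 → (143,75,11)

143,75,11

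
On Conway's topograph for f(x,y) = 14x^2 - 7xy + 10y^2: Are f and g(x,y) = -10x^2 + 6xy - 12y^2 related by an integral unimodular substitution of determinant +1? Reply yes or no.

D₁ = -511, D₂ = -444
discriminants differ ⇒ not SL₂(ℤ)-equivalent

no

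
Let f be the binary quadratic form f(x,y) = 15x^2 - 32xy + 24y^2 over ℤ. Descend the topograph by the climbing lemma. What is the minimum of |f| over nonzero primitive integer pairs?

translate: b→-2 (≡-32 mod 30), so (15,-32,24)→(15,-2,7)
flip: (15,-2,7)→(7,2,15)
reduced (well bottom): (7,2,15) with a≤c, −a<b≤a
well minimum = a = 7

7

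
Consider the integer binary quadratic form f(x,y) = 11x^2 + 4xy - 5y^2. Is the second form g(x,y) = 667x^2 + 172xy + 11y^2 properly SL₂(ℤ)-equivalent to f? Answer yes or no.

D₁ = 236, D₂ = 236
river cycle of f (length 6): (-5, 6, 10), (10, 14, -1), (-1, 14, 10), (10, 6, -5), (-5, 14, 2), (2, 14, -5)
river cycle of g (length 6): (-5, 6, 10), (10, 14, -1), (-1, 14, 10), (10, 6, -5), (-5, 14, 2), (2, 14, -5)
cycles coincide ⇒ equivalent

yes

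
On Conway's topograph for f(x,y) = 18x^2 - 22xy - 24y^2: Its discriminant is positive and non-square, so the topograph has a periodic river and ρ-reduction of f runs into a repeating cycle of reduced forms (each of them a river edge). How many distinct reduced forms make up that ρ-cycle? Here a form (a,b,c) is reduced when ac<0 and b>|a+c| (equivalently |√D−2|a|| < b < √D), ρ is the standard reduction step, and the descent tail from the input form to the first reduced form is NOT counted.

D = 2212, ⌊√D⌋ = 47
descent: ρ → (-24,22,18)  [lands on river]
river: ρ → (18,14,-28)
river: ρ → (-28,42,4)
river: ρ → (4,46,-6)
river: ρ → (-6,38,32)
river: ρ → (32,26,-12)
river: ρ → (-12,46,2)
river: ρ → (2,46,-12)
river: ρ → (-12,26,32)
river: ρ → (32,38,-6)
river: ρ → (-6,46,4)
river: ρ → (4,42,-28)
river: ρ → (-28,14,18)
river: ρ → (18,22,-24)
river: ρ → (-24,26,16)
river: ρ → (16,38,-12)
river: ρ → (-12,34,22)
river: ρ → (22,10,-24)
river: ρ → (-24,38,8)
river: ρ → (8,42,-14)
river: ρ → (-14,42,8)
river: ρ → (8,38,-24)
river: ρ → (-24,10,22)
river: ρ → (22,34,-12)
river: ρ → (-12,38,16)
river: ρ → (16,26,-24)
ρ-cycle length = 26 (tail of 1 descent step not counted)

26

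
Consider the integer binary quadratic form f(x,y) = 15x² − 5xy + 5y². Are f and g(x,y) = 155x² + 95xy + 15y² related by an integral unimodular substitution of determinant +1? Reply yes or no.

D₁ = -275, D₂ = -275
f: flip: (15,-5,5)→(5,5,15)
f: reduced (well bottom): (5,5,15) with a≤c, −a<b≤a
g: flip: (155,95,15)→(15,-95,155)
g: translate: b→-5 (≡-95 mod 30), so (15,-95,155)→(15,-5,5)
g: flip: (15,-5,5)→(5,5,15)
g: reduced (well bottom): (5,5,15) with a≤c, −a<b≤a
reduced forms (5, 5, 15) vs (5, 5, 15) ⇒ equivalent

yes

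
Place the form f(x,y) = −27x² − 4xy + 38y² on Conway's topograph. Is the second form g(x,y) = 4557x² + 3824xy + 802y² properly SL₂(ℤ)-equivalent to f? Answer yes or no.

D₁ = 4120, D₂ = 4120
river cycle of f (length 22): (-27, 50, 15), (15, 40, -42), (-42, 44, 13), (13, 60, -10), (-10, 60, 13), (13, 44, -42), (-42, 40, 15), (15, 50, -27), (-27, 58, 7), (7, 54, -43), … (12 more)
river cycle of g (length 22): (7, 58, -27), (-27, 50, 15), (15, 40, -42), (-42, 44, 13), (13, 60, -10), (-10, 60, 13), (13, 44, -42), (-42, 40, 15), (15, 50, -27), (-27, 58, 7), … (12 more)
cycles coincide ⇒ equivalent

yes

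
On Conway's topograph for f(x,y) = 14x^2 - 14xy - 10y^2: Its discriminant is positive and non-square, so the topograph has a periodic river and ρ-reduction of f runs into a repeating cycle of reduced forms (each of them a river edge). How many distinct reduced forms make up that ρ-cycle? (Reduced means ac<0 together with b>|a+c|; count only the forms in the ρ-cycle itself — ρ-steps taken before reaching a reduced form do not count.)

D = 756, ⌊√D⌋ = 27
descent: ρ → (-10,14,14)  [lands on river]
river: ρ → (14,14,-10)
river: ρ → (-10,26,2)
river: ρ → (2,26,-10)
ρ-cycle length = 4 (tail of 1 descent step not counted)

4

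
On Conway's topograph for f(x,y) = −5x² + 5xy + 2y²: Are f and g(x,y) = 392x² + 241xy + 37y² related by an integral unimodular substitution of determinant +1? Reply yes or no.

D₁ = 65, D₂ = 65
river cycle of f (length 6): (2, 7, -2), (-2, 5, 5), (5, 5, -2), (-2, 7, 2), (2, 5, -5), (-5, 5, 2)
river cycle of g (length 6): (2, 7, -2), (-2, 5, 5), (5, 5, -2), (-2, 7, 2), (2, 5, -5), (-5, 5, 2)
cycles coincide ⇒ equivalent

yes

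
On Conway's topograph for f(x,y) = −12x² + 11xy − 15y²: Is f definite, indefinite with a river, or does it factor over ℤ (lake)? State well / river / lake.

D = b²−4ac = 11² − 4·(-12)·(-15) = -599
D < 0 ⇒ definite ⇒ every region one sign ⇒ single well

well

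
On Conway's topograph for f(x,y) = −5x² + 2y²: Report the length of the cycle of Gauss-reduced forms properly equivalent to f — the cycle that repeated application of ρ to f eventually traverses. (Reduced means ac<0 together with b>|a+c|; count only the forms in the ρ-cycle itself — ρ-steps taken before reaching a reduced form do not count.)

D = 40, ⌊√D⌋ = 6
descent: ρ → (2,4,-3)  [lands on river]
river: ρ → (-3,2,3)
river: ρ → (3,4,-2)
river: ρ → (-2,4,3)
river: ρ → (3,2,-3)
river: ρ → (-3,4,2)
ρ-cycle length = 6 (tail of 1 descent step not counted)

6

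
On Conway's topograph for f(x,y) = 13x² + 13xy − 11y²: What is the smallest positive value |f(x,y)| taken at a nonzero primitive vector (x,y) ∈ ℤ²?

river: ρ → (-11,9,15)
river: ρ → (15,21,-5)
river: ρ → (-5,19,19)
river: ρ → (19,19,-5)
river: ρ → (-5,21,15)
river: ρ → (15,9,-11)
river: ρ → (-11,13,13)
river: ρ → (13,13,-11)
closes: descent 0, river 8
min |a| on river = 5

5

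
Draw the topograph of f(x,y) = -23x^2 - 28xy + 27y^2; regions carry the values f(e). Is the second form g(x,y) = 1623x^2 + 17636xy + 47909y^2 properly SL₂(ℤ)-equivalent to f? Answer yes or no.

D₁ = 3268, D₂ = 3268
river cycle of f (length 10): (27, 28, -23), (-23, 18, 32), (32, 46, -9), (-9, 44, 37), (37, 30, -16), (-16, 34, 33), (33, 32, -17), (-17, 36, 29), (29, 22, -24), (-24, 26, 27)
river cycle of g (length 10): (27, 28, -23), (-23, 18, 32), (32, 46, -9), (-9, 44, 37), (37, 30, -16), (-16, 34, 33), (33, 32, -17), (-17, 36, 29), (29, 22, -24), (-24, 26, 27)
cycles coincide ⇒ equivalent

yes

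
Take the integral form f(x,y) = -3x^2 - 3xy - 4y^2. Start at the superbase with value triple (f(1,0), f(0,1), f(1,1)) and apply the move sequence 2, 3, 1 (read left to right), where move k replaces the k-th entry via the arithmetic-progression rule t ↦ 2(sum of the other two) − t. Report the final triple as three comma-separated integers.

start (-3,-4,-10) = (f(1,0),f(0,1),f(1,1))
replace slot 2: 2·((-3)+(-10)) − (-4) = -22 → (-3,-22,-10)
replace slot 3: 2·((-3)+(-22)) − (-10) = -40 → (-3,-22,-40)
replace slot 1: 2·((-22)+(-40)) − (-3) = -121 → (-121,-22,-40)

-121,-22,-40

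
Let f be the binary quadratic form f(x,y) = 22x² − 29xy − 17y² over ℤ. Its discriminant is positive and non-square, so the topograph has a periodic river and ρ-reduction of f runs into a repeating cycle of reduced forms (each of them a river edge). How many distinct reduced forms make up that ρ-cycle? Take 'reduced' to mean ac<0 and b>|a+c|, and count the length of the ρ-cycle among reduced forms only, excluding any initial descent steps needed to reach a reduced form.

D = 2337, ⌊√D⌋ = 48
descent: ρ → (-17,29,22)  [lands on river]
river: ρ → (22,15,-24)
river: ρ → (-24,33,13)
river: ρ → (13,45,-6)
river: ρ → (-6,39,34)
river: ρ → (34,29,-11)
river: ρ → (-11,37,22)
river: ρ → (22,7,-26)
river: ρ → (-26,45,3)
river: ρ → (3,45,-26)
river: ρ → (-26,7,22)
river: ρ → (22,37,-11)
river: ρ → (-11,29,34)
river: ρ → (34,39,-6)
river: ρ → (-6,45,13)
river: ρ → (13,33,-24)
river: ρ → (-24,15,22)
river: ρ → (22,29,-17)
river: ρ → (-17,39,12)
river: ρ → (12,33,-26)
river: ρ → (-26,19,19)
river: ρ → (19,19,-26)
river: ρ → (-26,33,12)
river: ρ → (12,39,-17)
ρ-cycle length = 24 (tail of 1 descent step not counted)

24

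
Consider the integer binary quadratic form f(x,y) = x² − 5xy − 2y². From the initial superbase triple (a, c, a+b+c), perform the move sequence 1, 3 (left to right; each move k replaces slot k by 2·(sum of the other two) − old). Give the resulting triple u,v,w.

start (1,-2,-6) = (f(1,0),f(0,1),f(1,1))
replace slot 1: 2·((-2)+(-6)) − 1 = -17 → (-17,-2,-6)
replace slot 3: 2·((-17)+(-2)) − (-6) = -32 → (-17,-2,-32)

-17,-2,-32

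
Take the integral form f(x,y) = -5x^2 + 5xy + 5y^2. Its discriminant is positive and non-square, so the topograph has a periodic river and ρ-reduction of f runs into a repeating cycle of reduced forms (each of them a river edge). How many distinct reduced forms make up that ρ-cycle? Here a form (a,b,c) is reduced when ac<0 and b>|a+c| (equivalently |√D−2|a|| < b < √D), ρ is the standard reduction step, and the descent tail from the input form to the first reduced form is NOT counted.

D = 125, ⌊√D⌋ = 11
river: ρ → (5,5,-5)
river: ρ → (-5,5,5)
ρ-cycle length = 2 (tail of 0 descent steps not counted)

2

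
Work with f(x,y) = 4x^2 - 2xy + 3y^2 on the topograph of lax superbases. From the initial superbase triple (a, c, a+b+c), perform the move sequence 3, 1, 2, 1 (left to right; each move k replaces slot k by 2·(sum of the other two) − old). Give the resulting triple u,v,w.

start (4,3,5) = (f(1,0),f(0,1),f(1,1))
replace slot 3: 2·(4+3) − 5 = 9 → (4,3,9)
replace slot 1: 2·(3+9) − 4 = 20 → (20,3,9)
replace slot 2: 2·(20+9) − 3 = 55 → (20,55,9)
replace slot 1: 2·(55+9) − 20 = 108 → (108,55,9)

108,55,9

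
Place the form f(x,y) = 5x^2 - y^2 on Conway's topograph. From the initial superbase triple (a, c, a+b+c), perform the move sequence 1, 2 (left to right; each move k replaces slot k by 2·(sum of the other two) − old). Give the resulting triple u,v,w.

start (5,-1,4) = (f(1,0),f(0,1),f(1,1))
replace slot 1: 2·((-1)+4) − 5 = 1 → (1,-1,4)
replace slot 2: 2·(1+4) − (-1) = 11 → (1,11,4)

1,11,4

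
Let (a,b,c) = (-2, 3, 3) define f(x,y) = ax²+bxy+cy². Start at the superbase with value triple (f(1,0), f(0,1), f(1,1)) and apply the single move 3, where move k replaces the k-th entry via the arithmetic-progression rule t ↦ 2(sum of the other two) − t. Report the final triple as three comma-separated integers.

start (-2,3,4) = (f(1,0),f(0,1),f(1,1))
replace slot 3: 2·((-2)+3) − 4 = -2 → (-2,3,-2)

-2,3,-2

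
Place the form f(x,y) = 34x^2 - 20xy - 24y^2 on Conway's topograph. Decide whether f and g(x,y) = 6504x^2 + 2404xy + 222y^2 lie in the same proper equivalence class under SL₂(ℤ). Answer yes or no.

D₁ = 3664, D₂ = 3664
river cycle of f (length 18): (-24, 20, 34), (34, 48, -10), (-10, 52, 24), (24, 44, -18), (-18, 28, 40), (40, 52, -6), (-6, 56, 22), (22, 32, -30), (-30, 28, 24), (24, 20, -34), … (8 more)
river cycle of g (length 18): (34, 48, -10), (-10, 52, 24), (24, 44, -18), (-18, 28, 40), (40, 52, -6), (-6, 56, 22), (22, 32, -30), (-30, 28, 24), (24, 20, -34), (-34, 48, 10), … (8 more)
cycles coincide ⇒ equivalent

yes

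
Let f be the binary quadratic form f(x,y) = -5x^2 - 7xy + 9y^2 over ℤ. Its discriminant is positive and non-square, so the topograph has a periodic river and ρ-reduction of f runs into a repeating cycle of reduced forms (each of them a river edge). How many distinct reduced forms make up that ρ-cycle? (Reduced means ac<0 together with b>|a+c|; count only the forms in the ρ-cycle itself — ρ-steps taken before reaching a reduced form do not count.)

D = 229, ⌊√D⌋ = 15
descent: ρ → (9,7,-5)  [lands on river]
river: ρ → (-5,13,3)
river: ρ → (3,11,-9)
river: ρ → (-9,7,5)
river: ρ → (5,13,-3)
river: ρ → (-3,11,9)
ρ-cycle length = 6 (tail of 1 descent step not counted)

6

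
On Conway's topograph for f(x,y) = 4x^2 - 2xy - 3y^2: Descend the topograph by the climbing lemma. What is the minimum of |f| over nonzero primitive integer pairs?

descent: ρ → (-3,2,4)  [lands on river]
river: ρ → (4,6,-1)
river: ρ → (-1,6,4)
river: ρ → (4,2,-3)
river: ρ → (-3,4,3)
river: ρ → (3,2,-4)
river: ρ → (-4,6,1)
river: ρ → (1,6,-4)
river: ρ → (-4,2,3)
river: ρ → (3,4,-3)
closes: descent 1, river 10
min |a| on river = 1

1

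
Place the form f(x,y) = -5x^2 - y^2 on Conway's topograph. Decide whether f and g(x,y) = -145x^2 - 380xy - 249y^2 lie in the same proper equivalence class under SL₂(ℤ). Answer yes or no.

D₁ = -20, D₂ = -20
f is negative-definite; reduce −f:
−f: flip: (5,0,1)→(1,0,5)
−f: reduced (well bottom): (1,0,5) with a≤c, −a<b≤a
flip sign back: reduced form of f is (-1,0,-5)
g is negative-definite; reduce −g:
−g: translate: b→90 (≡380 mod 290), so (145,380,249)→(145,90,14)
−g: flip: (145,90,14)→(14,-90,145)
−g: translate: b→-6 (≡-90 mod 28), so (14,-90,145)→(14,-6,1)
−g: flip: (14,-6,1)→(1,6,14)
−g: translate: b→0 (≡6 mod 2), so (1,6,14)→(1,0,5)
−g: reduced (well bottom): (1,0,5) with a≤c, −a<b≤a
flip sign back: reduced form of g is (-1,0,-5)
reduced forms (-1, 0, -5) vs (-1, 0, -5) ⇒ equivalent

yes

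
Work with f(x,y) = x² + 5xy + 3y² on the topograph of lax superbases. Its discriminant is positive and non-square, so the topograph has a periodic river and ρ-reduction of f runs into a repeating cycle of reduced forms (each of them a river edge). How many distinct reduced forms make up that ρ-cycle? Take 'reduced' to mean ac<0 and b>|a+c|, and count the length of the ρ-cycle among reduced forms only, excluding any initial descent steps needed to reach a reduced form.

D = 13, ⌊√D⌋ = 3
descent: ρ → (3,1,-1)
descent: ρ → (-1,3,1)  [lands on river]
river: ρ → (1,3,-1)
ρ-cycle length = 2 (tail of 2 descent steps not counted)

2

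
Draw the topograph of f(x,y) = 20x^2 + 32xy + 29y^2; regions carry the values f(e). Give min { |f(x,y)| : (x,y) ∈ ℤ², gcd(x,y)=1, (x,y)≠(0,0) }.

translate: b→-8 (≡32 mod 40), so (20,32,29)→(20,-8,17)
flip: (20,-8,17)→(17,8,20)
reduced (well bottom): (17,8,20) with a≤c, −a<b≤a
well minimum = a = 17

17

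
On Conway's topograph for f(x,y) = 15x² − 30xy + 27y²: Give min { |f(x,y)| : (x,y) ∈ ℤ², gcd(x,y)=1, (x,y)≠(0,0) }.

translate: b→0 (≡-30 mod 30), so (15,-30,27)→(15,0,12)
flip: (15,0,12)→(12,0,15)
reduced (well bottom): (12,0,15) with a≤c, −a<b≤a
well minimum = a = 12

12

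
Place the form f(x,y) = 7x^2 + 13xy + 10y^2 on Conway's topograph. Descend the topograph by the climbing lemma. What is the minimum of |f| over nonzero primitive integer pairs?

translate: b→-1 (≡13 mod 14), so (7,13,10)→(7,-1,4)
flip: (7,-1,4)→(4,1,7)
reduced (well bottom): (4,1,7) with a≤c, −a<b≤a
well minimum = a = 4

4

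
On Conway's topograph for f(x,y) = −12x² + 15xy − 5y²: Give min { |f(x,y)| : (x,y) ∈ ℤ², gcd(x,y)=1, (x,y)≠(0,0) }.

translate: b→9 (≡-15 mod 24), so (12,-15,5)→(12,9,2)
flip: (12,9,2)→(2,-9,12)
translate: b→-1 (≡-9 mod 4), so (2,-9,12)→(2,-1,2)
flip: (2,-1,2)→(2,1,2)
reduced (well bottom): (2,1,2) with a≤c, −a<b≤a
well minimum |f| = |-2| = 2 (negative-definite)

2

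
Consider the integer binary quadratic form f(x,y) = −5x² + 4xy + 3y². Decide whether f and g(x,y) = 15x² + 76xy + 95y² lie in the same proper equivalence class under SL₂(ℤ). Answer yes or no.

D₁ = 76, D₂ = 76
river cycle of f (length 6): (3, 8, -1), (-1, 8, 3), (3, 4, -5), (-5, 6, 2), (2, 6, -5), (-5, 4, 3)
river cycle of g (length 6): (2, 6, -5), (-5, 4, 3), (3, 8, -1), (-1, 8, 3), (3, 4, -5), (-5, 6, 2)
cycles coincide ⇒ equivalent

yes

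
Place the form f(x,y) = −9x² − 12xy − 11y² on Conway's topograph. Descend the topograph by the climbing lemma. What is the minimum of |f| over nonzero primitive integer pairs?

translate: b→-6 (≡12 mod 18), so (9,12,11)→(9,-6,8)
flip: (9,-6,8)→(8,6,9)
reduced (well bottom): (8,6,9) with a≤c, −a<b≤a
well minimum |f| = |-8| = 8 (negative-definite)

8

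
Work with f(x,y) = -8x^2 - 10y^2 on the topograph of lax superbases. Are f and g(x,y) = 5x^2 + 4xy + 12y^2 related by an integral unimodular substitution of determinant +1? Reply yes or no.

D₁ = -320, D₂ = -224
discriminants differ ⇒ not SL₂(ℤ)-equivalent

no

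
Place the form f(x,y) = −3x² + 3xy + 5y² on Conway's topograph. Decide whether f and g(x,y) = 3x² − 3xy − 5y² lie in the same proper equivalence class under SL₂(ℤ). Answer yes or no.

D₁ = 69, D₂ = 69
river cycle of f (length 4): (5, 7, -1), (-1, 7, 5), (5, 3, -3), (-3, 3, 5)
river cycle of g (length 4): (-5, 3, 3), (3, 3, -5), (-5, 7, 1), (1, 7, -5)
cycles differ ⇒ inequivalent

no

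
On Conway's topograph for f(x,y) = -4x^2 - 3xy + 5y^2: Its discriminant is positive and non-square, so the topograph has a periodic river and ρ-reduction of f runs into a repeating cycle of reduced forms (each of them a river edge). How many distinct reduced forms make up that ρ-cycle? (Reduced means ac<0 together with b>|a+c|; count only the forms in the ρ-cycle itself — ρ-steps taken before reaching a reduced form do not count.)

D = 89, ⌊√D⌋ = 9
descent: ρ → (5,3,-4)  [lands on river]
river: ρ → (-4,5,4)
river: ρ → (4,3,-5)
river: ρ → (-5,7,2)
river: ρ → (2,9,-1)
river: ρ → (-1,9,2)
river: ρ → (2,7,-5)
river: ρ → (-5,3,4)
river: ρ → (4,5,-4)
river: ρ → (-4,3,5)
river: ρ → (5,7,-2)
river: ρ → (-2,9,1)
river: ρ → (1,9,-2)
river: ρ → (-2,7,5)
ρ-cycle length = 14 (tail of 1 descent step not counted)

14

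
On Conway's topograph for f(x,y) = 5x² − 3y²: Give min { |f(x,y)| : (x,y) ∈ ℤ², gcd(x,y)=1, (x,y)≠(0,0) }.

descent: ρ → (-3,6,2)  [lands on river]
river: ρ → (2,6,-3)
closes: descent 1, river 2
min |a| on river = 2

2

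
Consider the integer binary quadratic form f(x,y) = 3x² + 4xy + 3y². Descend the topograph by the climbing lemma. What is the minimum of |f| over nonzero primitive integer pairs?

translate: b→-2 (≡4 mod 6), so (3,4,3)→(3,-2,2)
flip: (3,-2,2)→(2,2,3)
reduced (well bottom): (2,2,3) with a≤c, −a<b≤a
well minimum = a = 2

2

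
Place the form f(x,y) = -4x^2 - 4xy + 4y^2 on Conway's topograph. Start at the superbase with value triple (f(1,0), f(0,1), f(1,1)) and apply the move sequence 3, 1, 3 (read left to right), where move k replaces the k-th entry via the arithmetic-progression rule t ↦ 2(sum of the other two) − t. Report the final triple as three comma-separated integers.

start (-4,4,-4) = (f(1,0),f(0,1),f(1,1))
replace slot 3: 2·((-4)+4) − (-4) = 4 → (-4,4,4)
replace slot 1: 2·(4+4) − (-4) = 20 → (20,4,4)
replace slot 3: 2·(20+4) − 4 = 44 → (20,4,44)

20,4,44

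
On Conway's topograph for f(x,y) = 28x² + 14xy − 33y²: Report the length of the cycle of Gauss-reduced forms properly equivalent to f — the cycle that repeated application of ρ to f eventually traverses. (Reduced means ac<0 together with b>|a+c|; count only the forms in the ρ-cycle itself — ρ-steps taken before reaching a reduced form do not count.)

D = 3892, ⌊√D⌋ = 62
river: ρ → (-33,52,9)
river: ρ → (9,56,-21)
river: ρ → (-21,28,37)
river: ρ → (37,46,-12)
river: ρ → (-12,50,29)
river: ρ → (29,8,-33)
river: ρ → (-33,58,4)
river: ρ → (4,62,-3)
river: ρ → (-3,58,44)
river: ρ → (44,30,-17)
river: ρ → (-17,38,36)
river: ρ → (36,34,-19)
river: ρ → (-19,42,28)
river: ρ → (28,14,-33)
ρ-cycle length = 14 (tail of 0 descent steps not counted)

14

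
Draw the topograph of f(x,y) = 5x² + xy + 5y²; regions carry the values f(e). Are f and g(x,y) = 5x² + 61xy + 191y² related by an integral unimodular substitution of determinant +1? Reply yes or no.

D₁ = -99, D₂ = -99
f: reduced (well bottom): (5,1,5) with a≤c, −a<b≤a
g: translate: b→1 (≡61 mod 10), so (5,61,191)→(5,1,5)
g: reduced (well bottom): (5,1,5) with a≤c, −a<b≤a
reduced forms (5, 1, 5) vs (5, 1, 5) ⇒ equivalent

yes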